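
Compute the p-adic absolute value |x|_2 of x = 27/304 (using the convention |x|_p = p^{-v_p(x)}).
|27/304|_2 = 16

Step 1 — compute v_2(x) by factoring powers of 2 out of the numerator and denominator: v_2(27/304) = -4. Step 2 — apply |x|_p = p^{-v_p(x)} = 2^{4} = 16.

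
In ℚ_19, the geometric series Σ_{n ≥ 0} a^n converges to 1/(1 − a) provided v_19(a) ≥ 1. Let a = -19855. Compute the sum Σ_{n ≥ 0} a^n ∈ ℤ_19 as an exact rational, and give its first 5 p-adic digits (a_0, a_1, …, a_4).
Σ a^n = 1/(1 − a) = 1/19856;  first 5 digits = (1, 0, 2, 16, 3)

v_19(a) = 2 ≥ 1, so the series converges in ℤ_19 to 1/(1 − a) = 1/(1 − (-19855)) = 1/19856. Expand this rational in ℤ_19: compute digits iteratively via d_i = x_i mod 19, x_{i+1} = (x_i − d_i)/19. The first 5 digits are (1, 0, 2, 16, 3).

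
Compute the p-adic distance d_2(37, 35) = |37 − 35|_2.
d_2(37, 35) = 1/2

Step 1 — x − y = 37 − 35 = 2. Step 2 — v_2(2) = 1 (factor: 2 = (2^1 · 1); the sign does not affect v_p). Step 3 — |x − y|_2 = 2^{-1} = 1/2.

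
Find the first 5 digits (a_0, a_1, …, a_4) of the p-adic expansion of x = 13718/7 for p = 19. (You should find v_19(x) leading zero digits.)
(a_0, …, a_4) = (0, 0, 0, 3, 8)

v_19(13718/7) = 3, so a_0 = ... = a_2 = 0. Factor out: x = 19^3 · u with u = 2/7 a unit in ℤ_19. Expand u iteratively via a_{v+i} = u_i mod 19, u_{i+1} = (u_i − a_{v+i})/19:
  u_0 = 2/7;  a_3 = 3;  u_1 = (u_0 − 3)/19 = -1/7
  u_1 = -1/7;  a_4 = 8;  u_2 = (u_1 − 8)/19 = -3/7
Digits: (0, 0, 0, 3, 8).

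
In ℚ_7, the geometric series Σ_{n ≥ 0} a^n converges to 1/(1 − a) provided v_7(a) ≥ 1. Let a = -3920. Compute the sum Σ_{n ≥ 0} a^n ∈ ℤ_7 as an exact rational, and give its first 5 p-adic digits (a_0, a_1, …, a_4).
Σ a^n = 1/(1 − a) = 1/3921;  first 5 digits = (1, 0, 4, 2, 0)

v_7(a) = 2 ≥ 1, so the series converges in ℤ_7 to 1/(1 − a) = 1/(1 − (-3920)) = 1/3921. Expand this rational in ℤ_7: compute digits iteratively via d_i = x_i mod 7, x_{i+1} = (x_i − d_i)/7. The first 5 digits are (1, 0, 4, 2, 0).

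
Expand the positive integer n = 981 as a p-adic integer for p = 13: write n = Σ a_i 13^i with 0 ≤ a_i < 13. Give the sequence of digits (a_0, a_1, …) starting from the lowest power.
(a_0, a_1, …) = (6, 10, 5)

Repeated division by 13 gives the digits low-to-high: 981 = 6 + 10·13^1 + 5·13^2. Digit sequence: (6, 10, 5).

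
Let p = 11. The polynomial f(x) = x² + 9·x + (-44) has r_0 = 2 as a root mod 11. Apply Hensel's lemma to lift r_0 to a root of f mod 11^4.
r_3 = 9209 (mod 14641)

Hensel: r_{i+1} = r_i − f(r_i)·(f′(r_i))^{-1} mod 11^{i+2}, f′(x) = 2x + 9. Iterate:
  r_0 = 2 (mod 11)
  r_1 = 13 (mod 121)
  r_2 = 1223 (mod 1331)
  r_3 = 9209 (mod 14641)
Final: r = 9209 satisfies f(r) ≡ 0 mod 11^4.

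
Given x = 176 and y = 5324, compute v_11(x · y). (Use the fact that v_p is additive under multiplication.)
v_11(937024) = 4

v_p(x) = 1 (factor: 176 = 11^1 · 16); v_p(y) = 3 (factor: 5324 = 11^3 · 4). Additivity: v_p(xy) = v_p(x) + v_p(y) = 1 + 3 = 4. (Direct check: xy = 937024 = 11^4 · (64).)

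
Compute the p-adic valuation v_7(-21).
v_7(-21) = 1

v_7(n) is the largest exponent k such that 7^k divides n. Factor out: -21 = -7^1 · 3. (Sign doesn't affect v_p.) So v_7(-21) = 1.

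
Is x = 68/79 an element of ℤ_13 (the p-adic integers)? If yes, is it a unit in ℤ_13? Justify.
x ∈ ℤ_13^× (unit); v_13(x) = 0

ℤ_13 = {x ∈ ℚ_13 : v_13(x) ≥ 0} and ℤ_13^× = {x ∈ ℤ_13 : v_13(x) = 0}. Here v_13(68/79) = v_13(num) − v_13(den) = 0; compare against these criteria.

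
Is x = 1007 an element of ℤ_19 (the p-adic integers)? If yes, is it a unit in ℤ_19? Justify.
x ∈ ℤ_19 but not a unit; v_19(x) = 1 > 0

ℤ_19 = {x ∈ ℚ_19 : v_19(x) ≥ 0} and ℤ_19^× = {x ∈ ℤ_19 : v_19(x) = 0}. Here v_19(1007) = v_19(num) − v_19(den) = 1; compare against these criteria.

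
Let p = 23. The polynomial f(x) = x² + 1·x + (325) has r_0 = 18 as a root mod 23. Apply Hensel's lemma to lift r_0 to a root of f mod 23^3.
r_2 = 6205 (mod 12167)

Hensel: r_{i+1} = r_i − f(r_i)·(f′(r_i))^{-1} mod 23^{i+2}, f′(x) = 2x + 1. Iterate:
  r_0 = 18 (mod 23)
  r_1 = 386 (mod 529)
  r_2 = 6205 (mod 12167)
Final: r = 6205 satisfies f(r) ≡ 0 mod 23^3.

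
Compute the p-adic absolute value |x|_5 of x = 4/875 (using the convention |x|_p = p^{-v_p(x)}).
|4/875|_5 = 125

Step 1 — compute v_5(x) by factoring powers of 5 out of the numerator and denominator: v_5(4/875) = -3. Step 2 — apply |x|_p = p^{-v_p(x)} = 5^{3} = 125.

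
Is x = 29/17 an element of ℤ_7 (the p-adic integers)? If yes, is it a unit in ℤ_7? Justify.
x ∈ ℤ_7^× (unit); v_7(x) = 0

ℤ_7 = {x ∈ ℚ_7 : v_7(x) ≥ 0} and ℤ_7^× = {x ∈ ℤ_7 : v_7(x) = 0}. Here v_7(29/17) = v_7(num) − v_7(den) = 0; compare against these criteria.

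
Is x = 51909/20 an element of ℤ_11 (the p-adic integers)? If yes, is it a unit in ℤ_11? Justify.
x ∈ ℤ_11 but not a unit; v_11(x) = 3 > 0

ℤ_11 = {x ∈ ℚ_11 : v_11(x) ≥ 0} and ℤ_11^× = {x ∈ ℤ_11 : v_11(x) = 0}. Here v_11(51909/20) = v_11(num) − v_11(den) = 3; compare against these criteria.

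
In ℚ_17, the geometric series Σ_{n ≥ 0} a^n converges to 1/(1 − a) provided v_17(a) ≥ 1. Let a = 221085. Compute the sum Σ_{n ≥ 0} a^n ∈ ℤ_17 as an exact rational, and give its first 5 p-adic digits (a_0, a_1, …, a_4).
Σ a^n = 1/(1 − a) = -1/221084;  first 5 digits = (1, 0, 0, 11, 2)

v_17(a) = 3 ≥ 1, so the series converges in ℤ_17 to 1/(1 − a) = 1/(1 − 221085) = -1/221084. Expand this rational in ℤ_17: compute digits iteratively via d_i = x_i mod 17, x_{i+1} = (x_i − d_i)/17. The first 5 digits are (1, 0, 0, 11, 2).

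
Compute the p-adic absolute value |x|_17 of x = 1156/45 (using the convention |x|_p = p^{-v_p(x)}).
|1156/45|_17 = 1/289

Step 1 — compute v_17(x) by factoring powers of 17 out of the numerator and denominator: v_17(1156/45) = 2. Step 2 — apply |x|_p = p^{-v_p(x)} = 17^{-2} = 1/289.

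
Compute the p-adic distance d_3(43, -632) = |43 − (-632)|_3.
d_3(43, -632) = 1/27

Step 1 — x − y = 43 − (-632) = 675. Step 2 — v_3(675) = 3 (factor: 675 = (3^3 · 25); the sign does not affect v_p). Step 3 — |x − y|_3 = 3^{-3} = 1/27.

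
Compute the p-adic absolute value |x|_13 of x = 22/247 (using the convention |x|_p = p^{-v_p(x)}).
|22/247|_13 = 13

Step 1 — compute v_13(x) by factoring powers of 13 out of the numerator and denominator: v_13(22/247) = -1. Step 2 — apply |x|_p = p^{-v_p(x)} = 13^{1} = 13.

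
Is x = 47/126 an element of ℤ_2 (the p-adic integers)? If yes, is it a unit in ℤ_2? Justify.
x ∉ ℤ_2 (v_2(x) = -1 < 0)

ℤ_2 = {x ∈ ℚ_2 : v_2(x) ≥ 0} and ℤ_2^× = {x ∈ ℤ_2 : v_2(x) = 0}. Here v_2(47/126) = v_2(num) − v_2(den) = -1; compare against these criteria.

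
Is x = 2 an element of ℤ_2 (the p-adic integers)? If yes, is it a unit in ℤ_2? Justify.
x ∈ ℤ_2 but not a unit; v_2(x) = 1 > 0

ℤ_2 = {x ∈ ℚ_2 : v_2(x) ≥ 0} and ℤ_2^× = {x ∈ ℤ_2 : v_2(x) = 0}. Here v_2(2) = v_2(num) − v_2(den) = 1; compare against these criteria.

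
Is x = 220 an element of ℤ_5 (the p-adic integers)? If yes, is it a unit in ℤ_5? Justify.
x ∈ ℤ_5 but not a unit; v_5(x) = 1 > 0

ℤ_5 = {x ∈ ℚ_5 : v_5(x) ≥ 0} and ℤ_5^× = {x ∈ ℤ_5 : v_5(x) = 0}. Here v_5(220) = v_5(num) − v_5(den) = 1; compare against these criteria.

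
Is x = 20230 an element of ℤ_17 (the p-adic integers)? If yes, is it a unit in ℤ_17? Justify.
x ∈ ℤ_17 but not a unit; v_17(x) = 2 > 0

ℤ_17 = {x ∈ ℚ_17 : v_17(x) ≥ 0} and ℤ_17^× = {x ∈ ℤ_17 : v_17(x) = 0}. Here v_17(20230) = v_17(num) − v_17(den) = 2; compare against these criteria.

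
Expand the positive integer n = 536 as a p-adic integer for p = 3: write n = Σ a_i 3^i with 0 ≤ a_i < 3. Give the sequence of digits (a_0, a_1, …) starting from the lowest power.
(a_0, a_1, …) = (2, 1, 2, 1, 0, 2)

Repeated division by 3 gives the digits low-to-high: 536 = 2 + 1·3^1 + 2·3^2 + 1·3^3 + 2·3^5. Digit sequence: (2, 1, 2, 1, 0, 2).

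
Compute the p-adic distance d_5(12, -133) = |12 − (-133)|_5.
d_5(12, -133) = 1/5

Step 1 — x − y = 12 − (-133) = 145. Step 2 — v_5(145) = 1 (factor: 145 = (5^1 · 29); the sign does not affect v_p). Step 3 — |x − y|_5 = 5^{-1} = 1/5.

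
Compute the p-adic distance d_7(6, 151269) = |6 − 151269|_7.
d_7(6, 151269) = 1/16807

Step 1 — x − y = 6 − 151269 = -151263. Step 2 — v_7(-151263) = 5 (factor: -151263 = −(7^5 · 9); the sign does not affect v_p). Step 3 — |x − y|_7 = 7^{-5} = 1/16807.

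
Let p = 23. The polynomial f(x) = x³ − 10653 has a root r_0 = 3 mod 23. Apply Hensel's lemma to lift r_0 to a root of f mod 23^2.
r_1 = 279 (mod 529)

Hensel: r_{i+1} = r_i − f(r_i)/f′(r_i) mod 23^{i+2}, where f′(x) = 3x². Iterate:
  r_0 = 3 (mod 23)
  r_1 = 279 (mod 529)
Final: r = 279 with f(r) ≡ 0 mod 23^2.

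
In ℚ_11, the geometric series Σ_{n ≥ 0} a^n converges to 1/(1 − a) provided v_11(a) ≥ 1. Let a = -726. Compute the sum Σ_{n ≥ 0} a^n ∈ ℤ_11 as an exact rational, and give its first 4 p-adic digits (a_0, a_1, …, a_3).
Σ a^n = 1/(1 − a) = 1/727;  first 4 digits = (1, 0, 5, 10)

v_11(a) = 2 ≥ 1, so the series converges in ℤ_11 to 1/(1 − a) = 1/(1 − (-726)) = 1/727. Expand this rational in ℤ_11: compute digits iteratively via d_i = x_i mod 11, x_{i+1} = (x_i − d_i)/11. The first 4 digits are (1, 0, 5, 10).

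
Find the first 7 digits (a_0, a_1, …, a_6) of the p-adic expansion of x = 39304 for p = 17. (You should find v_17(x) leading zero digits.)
(a_0, …, a_6) = (0, 0, 0, 8, 0, 0, 0)

v_17(39304) = 3, so a_0 = ... = a_2 = 0. Factor out: x = 17^3 · u with u = 8 a unit in ℤ_17. Expand u iteratively via a_{v+i} = u_i mod 17, u_{i+1} = (u_i − a_{v+i})/17:
  u_0 = 8;  a_3 = 8;  u_1 = (u_0 − 8)/17 = 0
  u_1 = 0;  a_4 = 0;  u_2 = (u_1 − 0)/17 = 0
  u_2 = 0;  a_5 = 0;  u_3 = (u_2 − 0)/17 = 0
  u_3 = 0;  a_6 = 0;  u_4 = (u_3 − 0)/17 = 0
Digits: (0, 0, 0, 8, 0, 0, 0).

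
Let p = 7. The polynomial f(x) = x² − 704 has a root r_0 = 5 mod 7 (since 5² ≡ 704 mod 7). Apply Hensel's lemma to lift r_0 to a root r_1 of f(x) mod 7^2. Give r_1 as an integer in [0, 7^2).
r_1 = 19 (mod 49)

Hensel's recurrence: r_{i+1} = r_i − f(r_i)·(f′(r_i))^{-1} mod 7^{i+2}, with f′(x) = 2x. Iterate:
  r_0 = 5 (mod 7)
  r_1 = 19 (mod 49)
Final: r_1 = 19, and one checks f(r_1) ≡ 0 mod 7^2.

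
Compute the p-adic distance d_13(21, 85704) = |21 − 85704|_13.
d_13(21, 85704) = 1/28561

Step 1 — x − y = 21 − 85704 = -85683. Step 2 — v_13(-85683) = 4 (factor: -85683 = −(13^4 · 3); the sign does not affect v_p). Step 3 — |x − y|_13 = 13^{-4} = 1/28561.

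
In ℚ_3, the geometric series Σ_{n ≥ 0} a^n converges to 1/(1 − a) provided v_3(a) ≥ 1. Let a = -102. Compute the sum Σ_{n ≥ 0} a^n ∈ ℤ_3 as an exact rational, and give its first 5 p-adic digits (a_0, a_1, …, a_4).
Σ a^n = 1/(1 − a) = 1/103;  first 5 digits = (1, 2, 1, 2, 1)

v_3(a) = 1 ≥ 1, so the series converges in ℤ_3 to 1/(1 − a) = 1/(1 − (-102)) = 1/103. Expand this rational in ℤ_3: compute digits iteratively via d_i = x_i mod 3, x_{i+1} = (x_i − d_i)/3. The first 5 digits are (1, 2, 1, 2, 1).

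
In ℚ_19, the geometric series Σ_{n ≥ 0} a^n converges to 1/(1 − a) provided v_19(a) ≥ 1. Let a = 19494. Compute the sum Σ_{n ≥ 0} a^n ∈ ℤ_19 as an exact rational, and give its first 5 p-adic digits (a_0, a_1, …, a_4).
Σ a^n = 1/(1 − a) = -1/19493;  first 5 digits = (1, 0, 16, 2, 9)

v_19(a) = 2 ≥ 1, so the series converges in ℤ_19 to 1/(1 − a) = 1/(1 − 19494) = -1/19493. Expand this rational in ℤ_19: compute digits iteratively via d_i = x_i mod 19, x_{i+1} = (x_i − d_i)/19. The first 5 digits are (1, 0, 16, 2, 9).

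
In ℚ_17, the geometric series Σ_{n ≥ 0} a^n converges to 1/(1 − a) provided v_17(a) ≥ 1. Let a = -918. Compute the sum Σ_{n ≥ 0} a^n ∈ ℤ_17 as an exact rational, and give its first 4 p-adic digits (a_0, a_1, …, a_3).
Σ a^n = 1/(1 − a) = 1/919;  first 4 digits = (1, 14, 5, 8)

v_17(a) = 1 ≥ 1, so the series converges in ℤ_17 to 1/(1 − a) = 1/(1 − (-918)) = 1/919. Expand this rational in ℤ_17: compute digits iteratively via d_i = x_i mod 17, x_{i+1} = (x_i − d_i)/17. The first 4 digits are (1, 14, 5, 8).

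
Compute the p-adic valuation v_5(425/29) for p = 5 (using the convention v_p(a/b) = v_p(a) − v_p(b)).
v_5(425/29) = 2

Factor powers of 5 from the numerator and denominator of the reduced fraction: 425 = 5^2 · 17 and 29 = 5^0 · 29. Apply v_p(a/b) = v_p(a) − v_p(b): v_5(425/29) = 2 − 0 = 2.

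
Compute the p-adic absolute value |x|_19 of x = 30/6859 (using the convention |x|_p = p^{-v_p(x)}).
|30/6859|_19 = 6859

Step 1 — compute v_19(x) by factoring powers of 19 out of the numerator and denominator: v_19(30/6859) = -3. Step 2 — apply |x|_p = p^{-v_p(x)} = 19^{3} = 6859.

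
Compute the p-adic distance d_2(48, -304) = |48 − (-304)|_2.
d_2(48, -304) = 1/32

Step 1 — x − y = 48 − (-304) = 352. Step 2 — v_2(352) = 5 (factor: 352 = (2^5 · 11); the sign does not affect v_p). Step 3 — |x − y|_2 = 2^{-5} = 1/32.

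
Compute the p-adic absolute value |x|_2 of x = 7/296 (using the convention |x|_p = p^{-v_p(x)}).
|7/296|_2 = 8

Step 1 — compute v_2(x) by factoring powers of 2 out of the numerator and denominator: v_2(7/296) = -3. Step 2 — apply |x|_p = p^{-v_p(x)} = 2^{3} = 8.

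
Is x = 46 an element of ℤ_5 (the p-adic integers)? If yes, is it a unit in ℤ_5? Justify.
x ∈ ℤ_5^× (unit); v_5(x) = 0

ℤ_5 = {x ∈ ℚ_5 : v_5(x) ≥ 0} and ℤ_5^× = {x ∈ ℤ_5 : v_5(x) = 0}. Here v_5(46) = v_5(num) − v_5(den) = 0; compare against these criteria.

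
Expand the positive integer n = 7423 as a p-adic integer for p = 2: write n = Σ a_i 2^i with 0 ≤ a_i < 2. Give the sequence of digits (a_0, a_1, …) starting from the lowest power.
(a_0, a_1, …) = (1, 1, 1, 1, 1, 1, 1, 1, 0, 0, 1, 1, 1)

Repeated division by 2 gives the digits low-to-high: 7423 = 1 + 1·2^1 + 1·2^2 + 1·2^3 + 1·2^4 + 1·2^5 + 1·2^6 + 1·2^7 + 1·2^10 + 1·2^11 + 1·2^12. Digit sequence: (1, 1, 1, 1, 1, 1, 1, 1, 0, 0, 1, 1, 1).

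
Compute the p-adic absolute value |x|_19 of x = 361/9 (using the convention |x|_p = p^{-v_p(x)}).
|361/9|_19 = 1/361

Step 1 — compute v_19(x) by factoring powers of 19 out of the numerator and denominator: v_19(361/9) = 2. Step 2 — apply |x|_p = p^{-v_p(x)} = 19^{-2} = 1/361.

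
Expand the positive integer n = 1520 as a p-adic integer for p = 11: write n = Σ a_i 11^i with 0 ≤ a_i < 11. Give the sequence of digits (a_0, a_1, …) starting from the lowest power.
(a_0, a_1, …) = (2, 6, 1, 1)

Repeated division by 11 gives the digits low-to-high: 1520 = 2 + 6·11^1 + 1·11^2 + 1·11^3. Digit sequence: (2, 6, 1, 1).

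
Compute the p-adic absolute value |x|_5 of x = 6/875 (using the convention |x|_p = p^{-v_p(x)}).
|6/875|_5 = 125

Step 1 — compute v_5(x) by factoring powers of 5 out of the numerator and denominator: v_5(6/875) = -3. Step 2 — apply |x|_p = p^{-v_p(x)} = 5^{3} = 125.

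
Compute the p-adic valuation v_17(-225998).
v_17(-225998) = 3

v_17(n) is the largest exponent k such that 17^k divides n. Factor out: -225998 = -17^3 · 46. (Sign doesn't affect v_p.) So v_17(-225998) = 3.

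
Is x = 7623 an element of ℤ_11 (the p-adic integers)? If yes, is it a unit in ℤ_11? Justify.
x ∈ ℤ_11 but not a unit; v_11(x) = 2 > 0

ℤ_11 = {x ∈ ℚ_11 : v_11(x) ≥ 0} and ℤ_11^× = {x ∈ ℤ_11 : v_11(x) = 0}. Here v_11(7623) = v_11(num) − v_11(den) = 2; compare against these criteria.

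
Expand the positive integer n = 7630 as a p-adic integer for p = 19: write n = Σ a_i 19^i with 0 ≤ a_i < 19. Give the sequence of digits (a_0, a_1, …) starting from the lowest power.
(a_0, a_1, …) = (11, 2, 2, 1)

Repeated division by 19 gives the digits low-to-high: 7630 = 11 + 2·19^1 + 2·19^2 + 1·19^3. Digit sequence: (11, 2, 2, 1).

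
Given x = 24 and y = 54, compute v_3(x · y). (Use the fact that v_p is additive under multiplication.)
v_3(1296) = 4

v_p(x) = 1 (factor: 24 = 3^1 · 8); v_p(y) = 3 (factor: 54 = 3^3 · 2). Additivity: v_p(xy) = v_p(x) + v_p(y) = 1 + 3 = 4. (Direct check: xy = 1296 = 3^4 · (16).)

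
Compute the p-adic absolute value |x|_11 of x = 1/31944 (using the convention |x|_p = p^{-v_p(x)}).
|1/31944|_11 = 1331

Step 1 — compute v_11(x) by factoring powers of 11 out of the numerator and denominator: v_11(1/31944) = -3. Step 2 — apply |x|_p = p^{-v_p(x)} = 11^{3} = 1331.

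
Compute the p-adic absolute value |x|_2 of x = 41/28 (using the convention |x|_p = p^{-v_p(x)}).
|41/28|_2 = 4

Step 1 — compute v_2(x) by factoring powers of 2 out of the numerator and denominator: v_2(41/28) = -2. Step 2 — apply |x|_p = p^{-v_p(x)} = 2^{2} = 4.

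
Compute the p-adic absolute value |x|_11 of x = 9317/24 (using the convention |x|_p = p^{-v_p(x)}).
|9317/24|_11 = 1/1331

Step 1 — compute v_11(x) by factoring powers of 11 out of the numerator and denominator: v_11(9317/24) = 3. Step 2 — apply |x|_p = p^{-v_p(x)} = 11^{-3} = 1/1331.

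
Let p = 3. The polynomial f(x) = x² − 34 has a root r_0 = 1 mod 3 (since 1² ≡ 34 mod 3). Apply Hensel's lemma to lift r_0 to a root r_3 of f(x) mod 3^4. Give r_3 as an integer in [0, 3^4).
r_3 = 67 (mod 81)

Hensel's recurrence: r_{i+1} = r_i − f(r_i)·(f′(r_i))^{-1} mod 3^{i+2}, with f′(x) = 2x. Iterate:
  r_0 = 1 (mod 3)
  r_1 = 4 (mod 9)
  r_2 = 13 (mod 27)
  r_3 = 67 (mod 81)
Final: r_3 = 67, and one checks f(r_3) ≡ 0 mod 3^4.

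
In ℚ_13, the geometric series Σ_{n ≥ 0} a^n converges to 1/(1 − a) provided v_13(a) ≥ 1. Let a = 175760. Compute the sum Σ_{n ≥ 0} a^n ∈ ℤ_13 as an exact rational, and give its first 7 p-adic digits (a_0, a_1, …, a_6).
Σ a^n = 1/(1 − a) = -1/175759;  first 7 digits = (1, 0, 0, 2, 6, 0, 4)

v_13(a) = 3 ≥ 1, so the series converges in ℤ_13 to 1/(1 − a) = 1/(1 − 175760) = -1/175759. Expand this rational in ℤ_13: compute digits iteratively via d_i = x_i mod 13, x_{i+1} = (x_i − d_i)/13. The first 7 digits are (1, 0, 0, 2, 6, 0, 4).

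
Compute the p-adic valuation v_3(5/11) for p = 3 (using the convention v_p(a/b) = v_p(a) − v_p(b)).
v_3(5/11) = 0

Factor powers of 3 from the numerator and denominator of the reduced fraction: 5 = 3^0 · 5 and 11 = 3^0 · 11. Apply v_p(a/b) = v_p(a) − v_p(b): v_3(5/11) = 0 − 0 = 0.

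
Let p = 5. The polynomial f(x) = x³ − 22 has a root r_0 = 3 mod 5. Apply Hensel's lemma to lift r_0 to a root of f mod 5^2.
r_1 = 13 (mod 25)

Hensel: r_{i+1} = r_i − f(r_i)/f′(r_i) mod 5^{i+2}, where f′(x) = 3x². Iterate:
  r_0 = 3 (mod 5)
  r_1 = 13 (mod 25)
Final: r = 13 with f(r) ≡ 0 mod 5^2.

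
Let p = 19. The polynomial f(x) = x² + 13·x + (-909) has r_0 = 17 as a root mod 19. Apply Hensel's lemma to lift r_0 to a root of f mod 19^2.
r_1 = 302 (mod 361)

Hensel: r_{i+1} = r_i − f(r_i)·(f′(r_i))^{-1} mod 19^{i+2}, f′(x) = 2x + 13. Iterate:
  r_0 = 17 (mod 19)
  r_1 = 302 (mod 361)
Final: r = 302 satisfies f(r) ≡ 0 mod 19^2.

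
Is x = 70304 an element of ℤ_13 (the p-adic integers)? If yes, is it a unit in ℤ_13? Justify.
x ∈ ℤ_13 but not a unit; v_13(x) = 3 > 0

ℤ_13 = {x ∈ ℚ_13 : v_13(x) ≥ 0} and ℤ_13^× = {x ∈ ℤ_13 : v_13(x) = 0}. Here v_13(70304) = v_13(num) − v_13(den) = 3; compare against these criteria.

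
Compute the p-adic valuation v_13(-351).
v_13(-351) = 1

v_13(n) is the largest exponent k such that 13^k divides n. Factor out: -351 = -13^1 · 27. (Sign doesn't affect v_p.) So v_13(-351) = 1.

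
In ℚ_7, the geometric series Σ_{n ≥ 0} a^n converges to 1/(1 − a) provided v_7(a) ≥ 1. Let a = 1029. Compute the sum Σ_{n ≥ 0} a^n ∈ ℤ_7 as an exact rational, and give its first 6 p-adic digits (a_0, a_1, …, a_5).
Σ a^n = 1/(1 − a) = -1/1028;  first 6 digits = (1, 0, 0, 3, 0, 0)

v_7(a) = 3 ≥ 1, so the series converges in ℤ_7 to 1/(1 − a) = 1/(1 − 1029) = -1/1028. Expand this rational in ℤ_7: compute digits iteratively via d_i = x_i mod 7, x_{i+1} = (x_i − d_i)/7. The first 6 digits are (1, 0, 0, 3, 0, 0).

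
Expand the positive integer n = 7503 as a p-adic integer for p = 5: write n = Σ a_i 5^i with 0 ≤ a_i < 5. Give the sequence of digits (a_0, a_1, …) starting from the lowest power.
(a_0, a_1, …) = (3, 0, 0, 0, 2, 2)

Repeated division by 5 gives the digits low-to-high: 7503 = 3 + 2·5^4 + 2·5^5. Digit sequence: (3, 0, 0, 0, 2, 2).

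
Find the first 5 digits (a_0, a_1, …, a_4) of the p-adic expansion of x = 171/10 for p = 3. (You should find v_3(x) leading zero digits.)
(a_0, …, a_4) = (0, 0, 1, 0, 1)

v_3(171/10) = 2, so a_0 = ... = a_1 = 0. Factor out: x = 3^2 · u with u = 19/10 a unit in ℤ_3. Expand u iteratively via a_{v+i} = u_i mod 3, u_{i+1} = (u_i − a_{v+i})/3:
  u_0 = 19/10;  a_2 = 1;  u_1 = (u_0 − 1)/3 = 3/10
  u_1 = 3/10;  a_3 = 0;  u_2 = (u_1 − 0)/3 = 1/10
  u_2 = 1/10;  a_4 = 1;  u_3 = (u_2 − 1)/3 = -3/10
Digits: (0, 0, 1, 0, 1).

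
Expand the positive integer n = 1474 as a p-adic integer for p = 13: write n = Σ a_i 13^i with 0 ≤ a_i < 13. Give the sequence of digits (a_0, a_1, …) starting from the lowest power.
(a_0, a_1, …) = (5, 9, 8)

Repeated division by 13 gives the digits low-to-high: 1474 = 5 + 9·13^1 + 8·13^2. Digit sequence: (5, 9, 8).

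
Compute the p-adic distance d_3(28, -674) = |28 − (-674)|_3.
d_3(28, -674) = 1/27

Step 1 — x − y = 28 − (-674) = 702. Step 2 — v_3(702) = 3 (factor: 702 = (3^3 · 26); the sign does not affect v_p). Step 3 — |x − y|_3 = 3^{-3} = 1/27.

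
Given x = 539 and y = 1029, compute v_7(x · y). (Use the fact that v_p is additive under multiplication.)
v_7(554631) = 5

v_p(x) = 2 (factor: 539 = 7^2 · 11); v_p(y) = 3 (factor: 1029 = 7^3 · 3). Additivity: v_p(xy) = v_p(x) + v_p(y) = 2 + 3 = 5. (Direct check: xy = 554631 = 7^5 · (33).)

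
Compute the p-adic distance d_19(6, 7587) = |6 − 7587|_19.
d_19(6, 7587) = 1/361

Step 1 — x − y = 6 − 7587 = -7581. Step 2 — v_19(-7581) = 2 (factor: -7581 = −(19^2 · 21); the sign does not affect v_p). Step 3 — |x − y|_19 = 19^{-2} = 1/361.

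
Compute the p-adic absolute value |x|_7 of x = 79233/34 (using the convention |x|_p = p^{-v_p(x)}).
|79233/34|_7 = 1/2401

Step 1 — compute v_7(x) by factoring powers of 7 out of the numerator and denominator: v_7(79233/34) = 4. Step 2 — apply |x|_p = p^{-v_p(x)} = 7^{-4} = 1/2401.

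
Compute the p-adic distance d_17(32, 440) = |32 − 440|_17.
d_17(32, 440) = 1/17

Step 1 — x − y = 32 − 440 = -408. Step 2 — v_17(-408) = 1 (factor: -408 = −(17^1 · 24); the sign does not affect v_p). Step 3 — |x − y|_17 = 17^{-1} = 1/17.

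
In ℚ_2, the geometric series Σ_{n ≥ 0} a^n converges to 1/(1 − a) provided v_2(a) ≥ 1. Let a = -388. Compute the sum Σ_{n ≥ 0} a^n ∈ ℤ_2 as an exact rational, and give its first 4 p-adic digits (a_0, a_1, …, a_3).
Σ a^n = 1/(1 − a) = 1/389;  first 4 digits = (1, 0, 1, 1)

v_2(a) = 2 ≥ 1, so the series converges in ℤ_2 to 1/(1 − a) = 1/(1 − (-388)) = 1/389. Expand this rational in ℤ_2: compute digits iteratively via d_i = x_i mod 2, x_{i+1} = (x_i − d_i)/2. The first 4 digits are (1, 0, 1, 1).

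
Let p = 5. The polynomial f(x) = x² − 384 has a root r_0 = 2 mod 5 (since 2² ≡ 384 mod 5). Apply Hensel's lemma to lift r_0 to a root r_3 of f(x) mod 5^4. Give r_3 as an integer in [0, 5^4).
r_3 = 247 (mod 625)

Hensel's recurrence: r_{i+1} = r_i − f(r_i)·(f′(r_i))^{-1} mod 5^{i+2}, with f′(x) = 2x. Iterate:
  r_0 = 2 (mod 5)
  r_1 = 22 (mod 25)
  r_2 = 122 (mod 125)
  r_3 = 247 (mod 625)
Final: r_3 = 247, and one checks f(r_3) ≡ 0 mod 5^4.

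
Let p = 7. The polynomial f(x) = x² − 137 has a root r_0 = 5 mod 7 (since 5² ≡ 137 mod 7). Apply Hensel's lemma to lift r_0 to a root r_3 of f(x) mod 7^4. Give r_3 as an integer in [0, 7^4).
r_3 = 1447 (mod 2401)

Hensel's recurrence: r_{i+1} = r_i − f(r_i)·(f′(r_i))^{-1} mod 7^{i+2}, with f′(x) = 2x. Iterate:
  r_0 = 5 (mod 7)
  r_1 = 26 (mod 49)
  r_2 = 75 (mod 343)
  r_3 = 1447 (mod 2401)
Final: r_3 = 1447, and one checks f(r_3) ≡ 0 mod 7^4.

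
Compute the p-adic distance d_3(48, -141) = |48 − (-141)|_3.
d_3(48, -141) = 1/27

Step 1 — x − y = 48 − (-141) = 189. Step 2 — v_3(189) = 3 (factor: 189 = (3^3 · 7); the sign does not affect v_p). Step 3 — |x − y|_3 = 3^{-3} = 1/27.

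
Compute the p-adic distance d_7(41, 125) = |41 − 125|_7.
d_7(41, 125) = 1/7

Step 1 — x − y = 41 − 125 = -84. Step 2 — v_7(-84) = 1 (factor: -84 = −(7^1 · 12); the sign does not affect v_p). Step 3 — |x − y|_7 = 7^{-1} = 1/7.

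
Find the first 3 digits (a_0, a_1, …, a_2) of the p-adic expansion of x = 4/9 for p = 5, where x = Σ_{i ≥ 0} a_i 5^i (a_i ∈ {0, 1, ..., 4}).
(a_0, …, a_2) = (1, 1, 2)

v_5(4/9) = 0 (numerator and denominator both coprime to 5), so x ∈ ℤ_5^×. Compute digits iteratively via a_i = x_i mod 5, x_{i+1} = (x_i − a_i)/5, with x_0 = x:
  x_0 = 4/9;  a_0 = 1;  x_1 = (x_0 − 1)/5 = -1/9
  x_1 = -1/9;  a_1 = 1;  x_2 = (x_1 − 1)/5 = -2/9
  x_2 = -2/9;  a_2 = 2;  x_3 = (x_2 − 2)/5 = -4/9
Digits: (1, 1, 2).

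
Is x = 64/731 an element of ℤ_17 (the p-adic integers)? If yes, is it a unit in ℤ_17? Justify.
x ∉ ℤ_17 (v_17(x) = -1 < 0)

ℤ_17 = {x ∈ ℚ_17 : v_17(x) ≥ 0} and ℤ_17^× = {x ∈ ℤ_17 : v_17(x) = 0}. Here v_17(64/731) = v_17(num) − v_17(den) = -1; compare against these criteria.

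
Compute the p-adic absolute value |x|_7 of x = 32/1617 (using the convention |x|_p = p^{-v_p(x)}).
|32/1617|_7 = 49

Step 1 — compute v_7(x) by factoring powers of 7 out of the numerator and denominator: v_7(32/1617) = -2. Step 2 — apply |x|_p = p^{-v_p(x)} = 7^{2} = 49.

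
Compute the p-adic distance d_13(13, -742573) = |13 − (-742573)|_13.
d_13(13, -742573) = 1/371293

Step 1 — x − y = 13 − (-742573) = 742586. Step 2 — v_13(742586) = 5 (factor: 742586 = (13^5 · 2); the sign does not affect v_p). Step 3 — |x − y|_13 = 13^{-5} = 1/371293.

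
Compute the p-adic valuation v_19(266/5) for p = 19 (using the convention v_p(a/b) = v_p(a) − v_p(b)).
v_19(266/5) = 1

Factor powers of 19 from the numerator and denominator of the reduced fraction: 266 = 19^1 · 14 and 5 = 19^0 · 5. Apply v_p(a/b) = v_p(a) − v_p(b): v_19(266/5) = 1 − 0 = 1.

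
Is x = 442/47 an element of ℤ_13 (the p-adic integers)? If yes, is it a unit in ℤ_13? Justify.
x ∈ ℤ_13 but not a unit; v_13(x) = 1 > 0

ℤ_13 = {x ∈ ℚ_13 : v_13(x) ≥ 0} and ℤ_13^× = {x ∈ ℤ_13 : v_13(x) = 0}. Here v_13(442/47) = v_13(num) − v_13(den) = 1; compare against these criteria.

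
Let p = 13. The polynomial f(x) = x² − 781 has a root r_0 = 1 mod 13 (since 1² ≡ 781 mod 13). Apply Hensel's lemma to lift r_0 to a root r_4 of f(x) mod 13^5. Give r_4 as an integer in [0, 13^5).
r_4 = 137450 (mod 371293)

Hensel's recurrence: r_{i+1} = r_i − f(r_i)·(f′(r_i))^{-1} mod 13^{i+2}, with f′(x) = 2x. Iterate:
  r_0 = 1 (mod 13)
  r_1 = 53 (mod 169)
  r_2 = 1236 (mod 2197)
  r_3 = 23206 (mod 28561)
  r_4 = 137450 (mod 371293)
Final: r_4 = 137450, and one checks f(r_4) ≡ 0 mod 13^5.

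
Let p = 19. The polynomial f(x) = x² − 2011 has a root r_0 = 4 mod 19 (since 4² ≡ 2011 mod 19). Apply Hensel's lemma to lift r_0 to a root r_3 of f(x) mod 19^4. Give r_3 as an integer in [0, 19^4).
r_3 = 49214 (mod 130321)

Hensel's recurrence: r_{i+1} = r_i − f(r_i)·(f′(r_i))^{-1} mod 19^{i+2}, with f′(x) = 2x. Iterate:
  r_0 = 4 (mod 19)
  r_1 = 118 (mod 361)
  r_2 = 1201 (mod 6859)
  r_3 = 49214 (mod 130321)
Final: r_3 = 49214, and one checks f(r_3) ≡ 0 mod 19^4.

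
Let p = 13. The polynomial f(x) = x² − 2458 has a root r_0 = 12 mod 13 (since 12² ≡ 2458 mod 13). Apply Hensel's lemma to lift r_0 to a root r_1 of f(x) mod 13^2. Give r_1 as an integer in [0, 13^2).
r_1 = 38 (mod 169)

Hensel's recurrence: r_{i+1} = r_i − f(r_i)·(f′(r_i))^{-1} mod 13^{i+2}, with f′(x) = 2x. Iterate:
  r_0 = 12 (mod 13)
  r_1 = 38 (mod 169)
Final: r_1 = 38, and one checks f(r_1) ≡ 0 mod 13^2.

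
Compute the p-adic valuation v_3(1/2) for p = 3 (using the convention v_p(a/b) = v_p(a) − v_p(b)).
v_3(1/2) = 0

Factor powers of 3 from the numerator and denominator of the reduced fraction: 1 = 3^0 · 1 and 2 = 3^0 · 2. Apply v_p(a/b) = v_p(a) − v_p(b): v_3(1/2) = 0 − 0 = 0.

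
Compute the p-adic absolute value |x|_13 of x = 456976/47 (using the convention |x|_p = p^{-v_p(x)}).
|456976/47|_13 = 1/28561

Step 1 — compute v_13(x) by factoring powers of 13 out of the numerator and denominator: v_13(456976/47) = 4. Step 2 — apply |x|_p = p^{-v_p(x)} = 13^{-4} = 1/28561.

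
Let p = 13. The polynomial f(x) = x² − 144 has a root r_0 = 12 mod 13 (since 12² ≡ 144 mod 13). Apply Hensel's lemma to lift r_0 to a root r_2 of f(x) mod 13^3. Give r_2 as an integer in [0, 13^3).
r_2 = 12 (mod 2197)

Hensel's recurrence: r_{i+1} = r_i − f(r_i)·(f′(r_i))^{-1} mod 13^{i+2}, with f′(x) = 2x. Iterate:
  r_0 = 12 (mod 13)
  r_1 = 12 (mod 169)
  r_2 = 12 (mod 2197)
Final: r_2 = 12, and one checks f(r_2) ≡ 0 mod 13^3.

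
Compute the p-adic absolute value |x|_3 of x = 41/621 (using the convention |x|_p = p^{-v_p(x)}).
|41/621|_3 = 27

Step 1 — compute v_3(x) by factoring powers of 3 out of the numerator and denominator: v_3(41/621) = -3. Step 2 — apply |x|_p = p^{-v_p(x)} = 3^{3} = 27.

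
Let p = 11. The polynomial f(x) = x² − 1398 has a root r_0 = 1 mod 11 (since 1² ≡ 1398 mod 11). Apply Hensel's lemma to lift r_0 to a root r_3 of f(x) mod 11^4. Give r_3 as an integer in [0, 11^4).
r_3 = 10803 (mod 14641)

Hensel's recurrence: r_{i+1} = r_i − f(r_i)·(f′(r_i))^{-1} mod 11^{i+2}, with f′(x) = 2x. Iterate:
  r_0 = 1 (mod 11)
  r_1 = 34 (mod 121)
  r_2 = 155 (mod 1331)
  r_3 = 10803 (mod 14641)
Final: r_3 = 10803, and one checks f(r_3) ≡ 0 mod 11^4.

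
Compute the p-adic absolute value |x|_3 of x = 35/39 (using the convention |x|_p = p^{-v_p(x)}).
|35/39|_3 = 3

Step 1 — compute v_3(x) by factoring powers of 3 out of the numerator and denominator: v_3(35/39) = -1. Step 2 — apply |x|_p = p^{-v_p(x)} = 3^{1} = 3.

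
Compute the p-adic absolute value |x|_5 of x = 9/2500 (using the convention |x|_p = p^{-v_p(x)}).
|9/2500|_5 = 625

Step 1 — compute v_5(x) by factoring powers of 5 out of the numerator and denominator: v_5(9/2500) = -4. Step 2 — apply |x|_p = p^{-v_p(x)} = 5^{4} = 625.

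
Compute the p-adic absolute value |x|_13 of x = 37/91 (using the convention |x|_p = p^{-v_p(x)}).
|37/91|_13 = 13

Step 1 — compute v_13(x) by factoring powers of 13 out of the numerator and denominator: v_13(37/91) = -1. Step 2 — apply |x|_p = p^{-v_p(x)} = 13^{1} = 13.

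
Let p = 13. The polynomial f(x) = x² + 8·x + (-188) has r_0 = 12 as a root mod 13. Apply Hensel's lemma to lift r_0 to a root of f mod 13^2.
r_1 = 116 (mod 169)

Hensel: r_{i+1} = r_i − f(r_i)·(f′(r_i))^{-1} mod 13^{i+2}, f′(x) = 2x + 8. Iterate:
  r_0 = 12 (mod 13)
  r_1 = 116 (mod 169)
Final: r = 116 satisfies f(r) ≡ 0 mod 13^2.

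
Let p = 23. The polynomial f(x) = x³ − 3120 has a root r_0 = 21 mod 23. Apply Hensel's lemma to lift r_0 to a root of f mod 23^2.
r_1 = 435 (mod 529)

Hensel: r_{i+1} = r_i − f(r_i)/f′(r_i) mod 23^{i+2}, where f′(x) = 3x². Iterate:
  r_0 = 21 (mod 23)
  r_1 = 435 (mod 529)
Final: r = 435 with f(r) ≡ 0 mod 23^2.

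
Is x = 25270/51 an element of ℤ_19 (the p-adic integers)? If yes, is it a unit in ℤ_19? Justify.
x ∈ ℤ_19 but not a unit; v_19(x) = 2 > 0

ℤ_19 = {x ∈ ℚ_19 : v_19(x) ≥ 0} and ℤ_19^× = {x ∈ ℤ_19 : v_19(x) = 0}. Here v_19(25270/51) = v_19(num) − v_19(den) = 2; compare against these criteria.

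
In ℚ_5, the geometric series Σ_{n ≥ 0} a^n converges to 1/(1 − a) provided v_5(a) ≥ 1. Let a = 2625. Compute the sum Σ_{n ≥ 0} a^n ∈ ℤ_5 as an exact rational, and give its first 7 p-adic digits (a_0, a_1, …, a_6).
Σ a^n = 1/(1 − a) = -1/2624;  first 7 digits = (1, 0, 0, 1, 4, 0, 1)

v_5(a) = 3 ≥ 1, so the series converges in ℤ_5 to 1/(1 − a) = 1/(1 − 2625) = -1/2624. Expand this rational in ℤ_5: compute digits iteratively via d_i = x_i mod 5, x_{i+1} = (x_i − d_i)/5. The first 7 digits are (1, 0, 0, 1, 4, 0, 1).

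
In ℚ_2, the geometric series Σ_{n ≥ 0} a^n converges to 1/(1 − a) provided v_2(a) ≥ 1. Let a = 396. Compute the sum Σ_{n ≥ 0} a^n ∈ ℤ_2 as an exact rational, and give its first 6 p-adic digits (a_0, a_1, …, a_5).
Σ a^n = 1/(1 − a) = -1/395;  first 6 digits = (1, 0, 1, 1, 1, 0)

v_2(a) = 2 ≥ 1, so the series converges in ℤ_2 to 1/(1 − a) = 1/(1 − 396) = -1/395. Expand this rational in ℤ_2: compute digits iteratively via d_i = x_i mod 2, x_{i+1} = (x_i − d_i)/2. The first 6 digits are (1, 0, 1, 1, 1, 0).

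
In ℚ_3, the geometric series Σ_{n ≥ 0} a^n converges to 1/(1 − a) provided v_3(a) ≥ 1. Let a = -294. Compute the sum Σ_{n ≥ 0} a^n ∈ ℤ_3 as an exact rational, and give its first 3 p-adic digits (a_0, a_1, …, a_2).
Σ a^n = 1/(1 − a) = 1/295;  first 3 digits = (1, 1, 1)

v_3(a) = 1 ≥ 1, so the series converges in ℤ_3 to 1/(1 − a) = 1/(1 − (-294)) = 1/295. Expand this rational in ℤ_3: compute digits iteratively via d_i = x_i mod 3, x_{i+1} = (x_i − d_i)/3. The first 3 digits are (1, 1, 1).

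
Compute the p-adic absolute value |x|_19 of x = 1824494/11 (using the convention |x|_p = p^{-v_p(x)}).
|1824494/11|_19 = 1/130321

Step 1 — compute v_19(x) by factoring powers of 19 out of the numerator and denominator: v_19(1824494/11) = 4. Step 2 — apply |x|_p = p^{-v_p(x)} = 19^{-4} = 1/130321.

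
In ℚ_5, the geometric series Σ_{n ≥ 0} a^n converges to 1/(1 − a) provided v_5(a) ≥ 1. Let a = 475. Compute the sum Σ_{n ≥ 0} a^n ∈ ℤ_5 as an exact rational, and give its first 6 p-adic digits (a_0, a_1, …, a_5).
Σ a^n = 1/(1 − a) = -1/474;  first 6 digits = (1, 0, 4, 3, 1, 2)

v_5(a) = 2 ≥ 1, so the series converges in ℤ_5 to 1/(1 − a) = 1/(1 − 475) = -1/474. Expand this rational in ℤ_5: compute digits iteratively via d_i = x_i mod 5, x_{i+1} = (x_i − d_i)/5. The first 6 digits are (1, 0, 4, 3, 1, 2).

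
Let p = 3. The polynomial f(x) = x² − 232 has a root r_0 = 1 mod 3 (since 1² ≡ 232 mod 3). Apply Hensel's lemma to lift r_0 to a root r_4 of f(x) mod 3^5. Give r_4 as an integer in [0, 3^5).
r_4 = 31 (mod 243)

Hensel's recurrence: r_{i+1} = r_i − f(r_i)·(f′(r_i))^{-1} mod 3^{i+2}, with f′(x) = 2x. Iterate:
  r_0 = 1 (mod 3)
  r_1 = 4 (mod 9)
  r_2 = 4 (mod 27)
  r_3 = 31 (mod 81)
  r_4 = 31 (mod 243)
Final: r_4 = 31, and one checks f(r_4) ≡ 0 mod 3^5.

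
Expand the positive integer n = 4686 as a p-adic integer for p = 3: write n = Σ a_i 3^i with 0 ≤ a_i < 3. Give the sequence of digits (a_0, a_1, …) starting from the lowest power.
(a_0, a_1, …) = (0, 2, 1, 2, 0, 1, 0, 2)

Repeated division by 3 gives the digits low-to-high: 4686 = 2·3^1 + 1·3^2 + 2·3^3 + 1·3^5 + 2·3^7. Digit sequence: (0, 2, 1, 2, 0, 1, 0, 2).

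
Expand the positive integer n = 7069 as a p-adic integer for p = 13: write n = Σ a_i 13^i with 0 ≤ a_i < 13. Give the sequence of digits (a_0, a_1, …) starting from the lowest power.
(a_0, a_1, …) = (10, 10, 2, 3)

Repeated division by 13 gives the digits low-to-high: 7069 = 10 + 10·13^1 + 2·13^2 + 3·13^3. Digit sequence: (10, 10, 2, 3).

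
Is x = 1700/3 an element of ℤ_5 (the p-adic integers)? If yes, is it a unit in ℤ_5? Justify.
x ∈ ℤ_5 but not a unit; v_5(x) = 2 > 0

ℤ_5 = {x ∈ ℚ_5 : v_5(x) ≥ 0} and ℤ_5^× = {x ∈ ℤ_5 : v_5(x) = 0}. Here v_5(1700/3) = v_5(num) − v_5(den) = 2; compare against these criteria.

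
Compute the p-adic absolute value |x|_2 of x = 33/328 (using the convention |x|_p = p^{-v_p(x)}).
|33/328|_2 = 8

Step 1 — compute v_2(x) by factoring powers of 2 out of the numerator and denominator: v_2(33/328) = -3. Step 2 — apply |x|_p = p^{-v_p(x)} = 2^{3} = 8.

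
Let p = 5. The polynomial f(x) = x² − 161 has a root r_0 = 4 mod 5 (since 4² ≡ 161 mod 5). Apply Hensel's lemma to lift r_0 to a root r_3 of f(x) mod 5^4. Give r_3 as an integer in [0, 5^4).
r_3 = 244 (mod 625)

Hensel's recurrence: r_{i+1} = r_i − f(r_i)·(f′(r_i))^{-1} mod 5^{i+2}, with f′(x) = 2x. Iterate:
  r_0 = 4 (mod 5)
  r_1 = 19 (mod 25)
  r_2 = 119 (mod 125)
  r_3 = 244 (mod 625)
Final: r_3 = 244, and one checks f(r_3) ≡ 0 mod 5^4.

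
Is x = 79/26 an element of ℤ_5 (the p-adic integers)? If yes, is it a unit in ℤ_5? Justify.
x ∈ ℤ_5^× (unit); v_5(x) = 0

ℤ_5 = {x ∈ ℚ_5 : v_5(x) ≥ 0} and ℤ_5^× = {x ∈ ℤ_5 : v_5(x) = 0}. Here v_5(79/26) = v_5(num) − v_5(den) = 0; compare against these criteria.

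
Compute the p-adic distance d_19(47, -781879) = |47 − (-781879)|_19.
d_19(47, -781879) = 1/130321

Step 1 — x − y = 47 − (-781879) = 781926. Step 2 — v_19(781926) = 4 (factor: 781926 = (19^4 · 6); the sign does not affect v_p). Step 3 — |x − y|_19 = 19^{-4} = 1/130321.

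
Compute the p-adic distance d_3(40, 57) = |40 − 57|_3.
d_3(40, 57) = 1

Step 1 — x − y = 40 − 57 = -17. Step 2 — v_3(-17) = 0 (factor: -17 = −(3^0 · 17); the sign does not affect v_p). Step 3 — |x − y|_3 = 3^{0} = 1.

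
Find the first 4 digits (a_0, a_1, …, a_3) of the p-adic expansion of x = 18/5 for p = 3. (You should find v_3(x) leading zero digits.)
(a_0, …, a_3) = (0, 0, 1, 1)

v_3(18/5) = 2, so a_0 = ... = a_1 = 0. Factor out: x = 3^2 · u with u = 2/5 a unit in ℤ_3. Expand u iteratively via a_{v+i} = u_i mod 3, u_{i+1} = (u_i − a_{v+i})/3:
  u_0 = 2/5;  a_2 = 1;  u_1 = (u_0 − 1)/3 = -1/5
  u_1 = -1/5;  a_3 = 1;  u_2 = (u_1 − 1)/3 = -2/5
Digits: (0, 0, 1, 1).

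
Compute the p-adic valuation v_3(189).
v_3(189) = 3

v_3(n) is the largest exponent k such that 3^k divides n. Factor out: 189 = 3^3 · 7. (Sign doesn't affect v_p.) So v_3(189) = 3.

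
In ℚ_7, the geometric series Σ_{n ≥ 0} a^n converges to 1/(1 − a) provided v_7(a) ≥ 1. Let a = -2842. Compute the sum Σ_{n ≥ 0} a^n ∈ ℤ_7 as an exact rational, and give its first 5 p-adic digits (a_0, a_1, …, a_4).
Σ a^n = 1/(1 − a) = 1/2843;  first 5 digits = (1, 0, 5, 5, 2)

v_7(a) = 2 ≥ 1, so the series converges in ℤ_7 to 1/(1 − a) = 1/(1 − (-2842)) = 1/2843. Expand this rational in ℤ_7: compute digits iteratively via d_i = x_i mod 7, x_{i+1} = (x_i − d_i)/7. The first 5 digits are (1, 0, 5, 5, 2).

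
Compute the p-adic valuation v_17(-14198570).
v_17(-14198570) = 5

v_17(n) is the largest exponent k such that 17^k divides n. Factor out: -14198570 = -17^5 · 10. (Sign doesn't affect v_p.) So v_17(-14198570) = 5.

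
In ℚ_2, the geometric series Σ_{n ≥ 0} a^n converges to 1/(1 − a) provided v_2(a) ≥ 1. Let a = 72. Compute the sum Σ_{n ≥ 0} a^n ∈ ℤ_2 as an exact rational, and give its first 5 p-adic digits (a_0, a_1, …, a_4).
Σ a^n = 1/(1 − a) = -1/71;  first 5 digits = (1, 0, 0, 1, 0)

v_2(a) = 3 ≥ 1, so the series converges in ℤ_2 to 1/(1 − a) = 1/(1 − 72) = -1/71. Expand this rational in ℤ_2: compute digits iteratively via d_i = x_i mod 2, x_{i+1} = (x_i − d_i)/2. The first 5 digits are (1, 0, 0, 1, 0).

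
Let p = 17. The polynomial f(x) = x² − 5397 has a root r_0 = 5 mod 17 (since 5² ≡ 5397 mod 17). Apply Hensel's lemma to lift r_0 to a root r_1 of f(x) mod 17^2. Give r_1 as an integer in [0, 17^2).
r_1 = 22 (mod 289)

Hensel's recurrence: r_{i+1} = r_i − f(r_i)·(f′(r_i))^{-1} mod 17^{i+2}, with f′(x) = 2x. Iterate:
  r_0 = 5 (mod 17)
  r_1 = 22 (mod 289)
Final: r_1 = 22, and one checks f(r_1) ≡ 0 mod 17^2.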